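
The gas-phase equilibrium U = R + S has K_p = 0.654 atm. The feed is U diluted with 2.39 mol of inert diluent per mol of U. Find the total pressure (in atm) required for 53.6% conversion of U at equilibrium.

P = 4.15 atm

Take 1 mol U as basis and let X be its fractional conversion, so ξ = X.
Mole table: n_U = 1 − X; n_R = X; n_S = X; n_I = 2.39 (inert).
n_T = Σnᵢ = 3.39 + X.
K_p = p_R p_S / (p_U) with p_i = (n_i/n_T)·P.
At X = 0.536: the mole-fraction product g(X) = Π y_i^ν_i = 0.1577. Since K_p = g(X)·P^{1}, P = (K_p/g)^(1/1) = (0.654/0.1577)^(1/1) = 4.15 atm.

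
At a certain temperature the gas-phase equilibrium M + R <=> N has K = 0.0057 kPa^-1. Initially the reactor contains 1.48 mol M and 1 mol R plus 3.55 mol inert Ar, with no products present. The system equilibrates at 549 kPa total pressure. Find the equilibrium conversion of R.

X = 0.379

Take 1 mol R as basis and let X be its fractional conversion, so ξ = X.
Species balance: n_M = 1.48 − X; n_R = 1 − X; n_N = X; n_I = 3.55 (inert).
n_T = Σnᵢ = 6.03 − X.
With p_i = (n_i/n_T)P, K = p_N / (p_M p_R).
This yields a degree-2 equation in X; solving on (0,1), X = 0.379.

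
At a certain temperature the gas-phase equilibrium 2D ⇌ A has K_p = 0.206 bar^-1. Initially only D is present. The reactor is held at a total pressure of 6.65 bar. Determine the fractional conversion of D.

Let X = conversion of D (basis 1 mol D); extent of reaction ξ = 0.5X.
Moles: n_D = 1 − X; n_A = 0.5X.
Summing: n_T = 1 − 0.5X.
Mole fractions y_i = n_i/n_T; K_p = p_A / (p_D^2) with p_i = y_i·P.
Setting this equal to 0.206 bar^-1 and taking the physical root (0 < X < 1) gives X = 0.607.

X = 0.607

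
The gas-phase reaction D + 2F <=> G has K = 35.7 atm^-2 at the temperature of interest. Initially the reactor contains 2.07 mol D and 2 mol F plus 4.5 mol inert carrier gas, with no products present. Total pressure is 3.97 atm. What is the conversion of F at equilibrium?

X = 0.877

Let X = conversion of F (basis 2 mol F); extent of reaction ξ = X.
Species balance: n_D = 2.07 − X; n_F = 2 − 2X; n_G = X; n_I = 4.5 (inert).
Total moles n_T = 8.57 − 2X.
Mole fractions y_i = n_i/n_T; K = p_G / (p_D p_F^2) with p_i = y_i·P.
Substituting and setting equal to 35.7 atm^-2 gives a polynomial in X; the root in (0,1) is X = 0.877.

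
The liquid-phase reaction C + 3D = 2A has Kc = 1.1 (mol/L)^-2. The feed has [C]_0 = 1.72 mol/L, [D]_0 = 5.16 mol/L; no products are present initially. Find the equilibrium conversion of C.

X = 0.633

Let X = conversion of C; extent ξ = 1.72·X mol/L.
Concentrations: [C] = 1.72 − 1.72X; [D] = 5.16 − 5.16X; [A] = 3.44X.
Kc = [A]^2 / ([C] [D]^3).
Equating to 1.1 (mol/L)^-2: the physical root is X = 0.633.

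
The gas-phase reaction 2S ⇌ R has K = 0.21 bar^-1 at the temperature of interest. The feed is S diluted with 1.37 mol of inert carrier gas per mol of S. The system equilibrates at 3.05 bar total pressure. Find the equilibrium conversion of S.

Let X = conversion of S (basis 1 mol S); extent of reaction ξ = 0.5X.
Mole table: n_S = 1 − X; n_R = 0.5X; n_I = 1.37 (inert).
Summing: n_T = 2.37 − 0.5X.
With p_i = (n_i/n_T)P, K = p_R / (p_S^2).
Substituting and setting equal to 0.21 bar^-1 gives a polynomial in X; the root in (0,1) is X = 0.290.

X = 0.290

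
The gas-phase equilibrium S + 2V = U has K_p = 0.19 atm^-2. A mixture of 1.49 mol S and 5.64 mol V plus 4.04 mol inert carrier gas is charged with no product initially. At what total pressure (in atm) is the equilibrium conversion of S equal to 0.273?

Let X = conversion of S (basis 1.49 mol S); extent of reaction ξ = 1.49X.
Mole table: n_S = 1.49 − 1.49X; n_V = 5.64 − 2.98X; n_U = 1.49X; n_I = 4.04 (inert).
Summing: n_T = 11.2 − 2.98X.
K_p = p_U / (p_S p_V^2) with p_i = (n_i/n_T)·P.
At X = 0.273: the mole-fraction product g(X) = Π y_i^ν_i = 1.729. Since K_p = g(X)·P^{-2}, P = (g/K_p)^(1/2) = (1.729/0.19)^(1/2) = 3.02 atm.

P = 3.02 atm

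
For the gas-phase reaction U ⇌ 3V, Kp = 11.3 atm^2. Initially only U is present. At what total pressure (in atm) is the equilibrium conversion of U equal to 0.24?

P = 7.1 atm

Basis: 1 mol U initially; let X = conversion of U. Extent ξ = X.
Mole table: n_U = 1 − X; n_V = 3X.
n_T = Σnᵢ = 1 + 2X.
Kp = p_V^3 / (p_U) with p_i = (n_i/n_T)·P.
At X = 0.24: the mole-fraction product g(X) = Π y_i^ν_i = 0.2242. Since Kp = g(X)·P^{2}, P = (Kp/g)^(1/2) = (11.3/0.2242)^(1/2) = 7.1 atm.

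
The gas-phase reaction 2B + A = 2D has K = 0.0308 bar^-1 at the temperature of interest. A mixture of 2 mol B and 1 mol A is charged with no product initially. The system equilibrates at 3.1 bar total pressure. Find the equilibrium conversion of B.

Basis: 2 mol B initially; let X = conversion of B. Extent ξ = X.
Mole table: n_B = 2 − 2X; n_A = 1 − X; n_D = 2X.
Summing: n_T = 3 − X.
Mole fractions y_i = n_i/n_T; K = p_D^2 / (p_B^2 p_A) with p_i = y_i·P.
Setting this equal to 0.0308 bar^-1 and taking the physical root (0 < X < 1) gives X = 0.145.

X = 0.145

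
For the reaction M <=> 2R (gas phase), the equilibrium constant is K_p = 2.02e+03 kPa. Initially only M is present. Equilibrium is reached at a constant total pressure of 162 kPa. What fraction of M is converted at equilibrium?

X = 0.870

Basis: 1 mol M initially; let X = conversion of M. Extent ξ = X.
At extent ξ: n_M = 1 − X; n_R = 2X.
Summing: n_T = 1 + X.
With p_i = (n_i/n_T)P, K_p = p_R^2 / (p_M).
Substituting and setting equal to 2.02e+03 kPa gives a polynomial in X; the root in (0,1) is X = 0.870.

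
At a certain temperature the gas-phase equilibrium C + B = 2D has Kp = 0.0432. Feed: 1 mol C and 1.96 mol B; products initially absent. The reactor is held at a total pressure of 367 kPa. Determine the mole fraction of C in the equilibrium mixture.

Take 1 mol C as basis and let X be its fractional conversion, so ξ = X.
Mole table: n_C = 1 − X; n_B = 1.96 − X; n_D = 2X.
Total moles n_T = 2.96 (Δν = 0, constant).
y_i = n_i/n_T, p_i = y_i·P. Kp = p_D^2 / (p_C p_B).
Equating to 0.0432 and solving on 0 < X < 1: X = 0.131.
Then n_C = 0.869, n_T = 2.96, so y_C = 0.294.

y_C = 0.294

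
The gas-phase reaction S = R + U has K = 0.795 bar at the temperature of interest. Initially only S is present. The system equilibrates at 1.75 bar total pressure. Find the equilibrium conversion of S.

X = 0.559

Let X = conversion of S (basis 1 mol S); extent of reaction ξ = X.
Species balance: n_S = 1 − X; n_R = X; n_U = X.
Summing: n_T = 1 + X.
y_i = n_i/n_T, p_i = y_i·P. K = p_R p_U / (p_S).
Substituting and setting equal to 0.795 bar gives a polynomial in X; the root in (0,1) is X = 0.559.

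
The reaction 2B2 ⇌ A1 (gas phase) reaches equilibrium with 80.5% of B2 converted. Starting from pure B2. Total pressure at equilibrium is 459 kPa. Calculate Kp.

Take 1 mol B2 as basis and let X be its fractional conversion, so ξ = 0.5X.
Mole table: n_B2 = 1 − X; n_A1 = 0.5X.
Total moles n_T = 1 − 0.5X.
At X = 0.805: n_B2 = 0.195, n_A1 = 0.403, n_T = 0.597.
p_i = (n_i/n_T)·P. Kp = p_A1 / (p_B2^2) = 0.0138 kPa^-1.

Kp = 0.0138 kPa^-1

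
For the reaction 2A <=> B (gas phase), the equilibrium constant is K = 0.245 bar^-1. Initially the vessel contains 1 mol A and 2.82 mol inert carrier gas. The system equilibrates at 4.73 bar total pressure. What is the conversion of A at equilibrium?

X = 0.305

Let X = conversion of A (basis 1 mol A); extent of reaction ξ = 0.5X.
At extent ξ: n_A = 1 − X; n_B = 0.5X; n_I = 2.82 (inert).
Total moles n_T = 3.82 − 0.5X.
Mole fractions y_i = n_i/n_T; K = p_B / (p_A^2) with p_i = y_i·P.
Setting this equal to 0.245 bar^-1 and taking the physical root (0 < X < 1) gives X = 0.305.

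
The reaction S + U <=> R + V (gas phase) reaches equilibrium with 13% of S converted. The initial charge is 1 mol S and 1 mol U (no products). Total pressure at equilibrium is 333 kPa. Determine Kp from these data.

Kp = 0.0223

Basis: 1 mol S initially; let X = conversion of S. Extent ξ = X.
Species balance: n_S = 1 − X; n_U = 1 − X; n_R = X; n_V = X.
Total moles n_T = 2 (Δν = 0, constant).
At X = 0.13: n_S = 0.87, n_U = 0.87, n_R = 0.13, n_V = 0.13, n_T = 2.
p_i = (n_i/n_T)·P. Kp = p_R p_V / (p_S p_U) = 0.0223.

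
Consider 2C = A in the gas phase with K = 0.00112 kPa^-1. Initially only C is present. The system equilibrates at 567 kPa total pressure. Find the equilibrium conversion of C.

X = 0.469

Take 1 mol C as basis and let X be its fractional conversion, so ξ = 0.5X.
At extent ξ: n_C = 1 − X; n_A = 0.5X.
n_T = Σnᵢ = 1 − 0.5X.
With p_i = (n_i/n_T)P, K = p_A / (p_C^2).
Equating to 0.00112 kPa^-1 and solving on 0 < X < 1: X = 0.469.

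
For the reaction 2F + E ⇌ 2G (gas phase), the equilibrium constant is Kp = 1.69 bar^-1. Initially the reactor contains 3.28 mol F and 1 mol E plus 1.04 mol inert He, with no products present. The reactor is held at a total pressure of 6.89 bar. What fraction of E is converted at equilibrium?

Let X = conversion of E (basis 1 mol E); extent of reaction ξ = X.
Mole table: n_F = 3.28 − 2X; n_E = 1 − X; n_G = 2X; n_I = 1.04 (inert).
n_T = Σnᵢ = 5.32 − X.
y_i = n_i/n_T, p_i = y_i·P. Kp = p_G^2 / (p_F^2 p_E).
Setting this equal to 1.69 bar^-1 and taking the physical root (0 < X < 1) gives X = 0.737.

X = 0.737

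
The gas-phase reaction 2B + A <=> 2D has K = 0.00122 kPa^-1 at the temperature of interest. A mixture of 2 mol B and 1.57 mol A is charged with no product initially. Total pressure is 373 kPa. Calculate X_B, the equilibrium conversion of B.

X = 0.296

Take 2 mol B as basis and let X be its fractional conversion, so ξ = X.
Moles: n_B = 2 − 2X; n_A = 1.57 − X; n_D = 2X.
Total moles n_T = 3.57 − X.
With p_i = (n_i/n_T)P, K = p_D^2 / (p_B^2 p_A).
Substituting and setting equal to 0.00122 kPa^-1 gives a polynomial in X; the root in (0,1) is X = 0.296.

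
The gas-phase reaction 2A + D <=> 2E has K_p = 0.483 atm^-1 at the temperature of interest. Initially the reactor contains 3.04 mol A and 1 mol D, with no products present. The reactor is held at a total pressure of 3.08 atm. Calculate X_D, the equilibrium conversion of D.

X = 0.483

Take 1 mol D as basis and let X be its fractional conversion, so ξ = X.
At extent ξ: n_A = 3.04 − 2X; n_D = 1 − X; n_E = 2X.
Total moles n_T = 4.04 − X.
With p_i = (n_i/n_T)P, K_p = p_E^2 / (p_A^2 p_D).
This yields a degree-3 equation in X; solving on (0,1), X = 0.483.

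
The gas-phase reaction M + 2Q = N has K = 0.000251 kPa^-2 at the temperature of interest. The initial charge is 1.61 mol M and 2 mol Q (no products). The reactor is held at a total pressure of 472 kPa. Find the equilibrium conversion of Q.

X = 0.865

Basis: 2 mol Q initially; let X = conversion of Q. Extent ξ = X.
At extent ξ: n_M = 1.61 − X; n_Q = 2 − 2X; n_N = X.
Summing: n_T = 3.61 − 2X.
Mole fractions y_i = n_i/n_T; K = p_N / (p_M p_Q^2) with p_i = y_i·P.
Equating to 0.000251 kPa^-2 and solving on 0 < X < 1: X = 0.865.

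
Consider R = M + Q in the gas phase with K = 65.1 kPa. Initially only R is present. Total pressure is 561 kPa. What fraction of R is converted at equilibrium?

X = 0.322

Take 1 mol R as basis and let X be its fractional conversion, so ξ = X.
Mole table: n_R = 1 − X; n_M = X; n_Q = X.
n_T = Σnᵢ = 1 + X.
With p_i = (n_i/n_T)P, K = p_M p_Q / (p_R).
Setting this equal to 65.1 kPa and taking the physical root (0 < X < 1) gives X = 0.322.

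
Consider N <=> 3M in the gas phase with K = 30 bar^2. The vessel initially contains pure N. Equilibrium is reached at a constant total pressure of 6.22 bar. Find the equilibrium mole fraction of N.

Let X = conversion of N (basis 1 mol N); extent of reaction ξ = X.
At extent ξ: n_N = 1 − X; n_M = 3X.
n_T = Σnᵢ = 1 + 2X.
Mole fractions y_i = n_i/n_T; K = p_M^3 / (p_N) with p_i = y_i·P.
Equating to 30 bar^2 and solving on 0 < X < 1: X = 0.381.
Then n_N = 0.619, n_T = 1.76, so y_N = 0.352.

y_N = 0.352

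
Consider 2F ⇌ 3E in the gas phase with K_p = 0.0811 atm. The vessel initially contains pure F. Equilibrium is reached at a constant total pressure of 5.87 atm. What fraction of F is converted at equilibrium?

X = 0.147

Let X = conversion of F (basis 1 mol F); extent of reaction ξ = 0.5X.
At extent ξ: n_F = 1 − X; n_E = 1.5X.
Total moles n_T = 1 + 0.5X.
With p_i = (n_i/n_T)P, K_p = p_E^3 / (p_F^2).
Setting this equal to 0.0811 atm and taking the physical root (0 < X < 1) gives X = 0.147.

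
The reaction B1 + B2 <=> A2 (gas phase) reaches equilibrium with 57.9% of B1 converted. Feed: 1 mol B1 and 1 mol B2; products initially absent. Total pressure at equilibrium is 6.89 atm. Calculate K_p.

K_p = 0.674 atm^-1

Basis: 1 mol B1 initially; let X = conversion of B1. Extent ξ = X.
Species balance: n_B1 = 1 − X; n_B2 = 1 − X; n_A2 = X.
Total moles n_T = 2 − X.
At X = 0.579: n_B1 = 0.421, n_B2 = 0.421, n_A2 = 0.579, n_T = 1.42.
p_i = (n_i/n_T)·P. K_p = p_A2 / (p_B1 p_B2) = 0.674 atm^-1.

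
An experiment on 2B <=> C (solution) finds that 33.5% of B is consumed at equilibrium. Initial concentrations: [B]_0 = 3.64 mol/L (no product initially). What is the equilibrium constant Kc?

Kc = 0.104 L/mol

Let X = conversion of B.
Concentrations: [B] = 3.64 − 3.64X; [C] = 1.82X.
At X = 0.335: [B] = 2.42, [C] = 0.61.
Kc = [C] / ([B]^2) = 0.104 L/mol.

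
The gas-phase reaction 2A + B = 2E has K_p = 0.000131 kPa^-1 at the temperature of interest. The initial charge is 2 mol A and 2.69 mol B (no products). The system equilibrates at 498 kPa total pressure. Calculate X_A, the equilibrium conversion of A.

X = 0.160

Basis: 2 mol A initially; let X = conversion of A. Extent ξ = X.
Mole table: n_A = 2 − 2X; n_B = 2.69 − X; n_E = 2X.
Total moles n_T = 4.69 − X.
With p_i = (n_i/n_T)P, K_p = p_E^2 / (p_A^2 p_B).
This yields a degree-3 equation in X; solving on (0,1), X = 0.160.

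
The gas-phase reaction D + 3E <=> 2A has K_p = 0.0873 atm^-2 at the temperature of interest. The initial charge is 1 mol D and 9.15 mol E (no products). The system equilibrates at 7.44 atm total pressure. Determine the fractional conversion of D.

Basis: 1 mol D initially; let X = conversion of D. Extent ξ = X.
Species balance: n_D = 1 − X; n_E = 9.15 − 3X; n_A = 2X.
Summing: n_T = 10.2 − 2X.
With p_i = (n_i/n_T)P, K_p = p_A^2 / (p_D p_E^3).
Equating to 0.0873 atm^-2 and solving on 0 < X < 1: X = 0.851.

X = 0.851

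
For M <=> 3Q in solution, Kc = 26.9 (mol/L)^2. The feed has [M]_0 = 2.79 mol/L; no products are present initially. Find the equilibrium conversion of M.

X = 0.420

Let X = conversion of M; extent ξ = 2.79·X mol/L.
Concentrations: [M] = 2.79 − 2.79X; [Q] = 8.37X.
Kc = [Q]^3 / ([M]).
This equals 26.9 at X = 0.420 (the root in 0 < X < 1).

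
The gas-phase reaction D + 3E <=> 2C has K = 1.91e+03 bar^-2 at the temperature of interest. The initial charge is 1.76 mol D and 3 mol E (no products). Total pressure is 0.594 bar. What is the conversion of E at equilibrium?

Basis: 3 mol E initially; let X = conversion of E. Extent ξ = X.
Moles: n_D = 1.76 − X; n_E = 3 − 3X; n_C = 2X.
Total moles n_T = 4.76 − 2X.
With p_i = (n_i/n_T)P, K = p_C^2 / (p_D p_E^3).
Substituting and setting equal to 1.91e+03 bar^-2 gives a polynomial in X; the root in (0,1) is X = 0.880.

X = 0.880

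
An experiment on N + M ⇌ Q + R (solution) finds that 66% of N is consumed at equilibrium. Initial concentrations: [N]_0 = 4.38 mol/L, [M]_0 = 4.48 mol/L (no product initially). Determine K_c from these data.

Let X = conversion of N.
Concentrations: [N] = 4.38 − 4.38X; [M] = 4.48 − 4.38X; [Q] = 4.38X; [R] = 4.38X.
At X = 0.66: [N] = 1.49, [M] = 1.59, [Q] = 2.89, [R] = 2.89.
K_c = [Q] [R] / ([N] [M]) = 3.53.

K_c = 3.53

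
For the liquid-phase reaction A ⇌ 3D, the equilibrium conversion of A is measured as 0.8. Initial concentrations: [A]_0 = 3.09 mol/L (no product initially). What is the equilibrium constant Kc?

Let X = conversion of A.
Concentrations: [A] = 3.09 − 3.09X; [D] = 9.27X.
At X = 0.8: [A] = 0.618, [D] = 7.42.
Kc = [D]^3 / ([A]) = 660 (mol/L)^2.

Kc = 660 (mol/L)^2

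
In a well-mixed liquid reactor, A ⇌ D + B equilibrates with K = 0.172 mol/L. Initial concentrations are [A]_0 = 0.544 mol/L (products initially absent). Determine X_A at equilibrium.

Let X = conversion of A; extent ξ = 0.544·X mol/L.
Concentrations: [A] = 0.544 − 0.544X; [D] = 0.544X; [B] = 0.544X.
K = [D] [B] / ([A]).
This equals 0.172 at X = 0.426 (the root in 0 < X < 1).

X = 0.426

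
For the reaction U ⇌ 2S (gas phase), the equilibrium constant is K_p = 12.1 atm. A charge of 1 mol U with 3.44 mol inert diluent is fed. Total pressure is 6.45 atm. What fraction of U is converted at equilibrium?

Let X = conversion of U (basis 1 mol U); extent of reaction ξ = X.
Species balance: n_U = 1 − X; n_S = 2X; n_I = 3.44 (inert).
Total moles n_T = 4.44 + X.
y_i = n_i/n_T, p_i = y_i·P. K_p = p_S^2 / (p_U).
Substituting and setting equal to 12.1 atm gives a polynomial in X; the root in (0,1) is X = 0.762.

X = 0.762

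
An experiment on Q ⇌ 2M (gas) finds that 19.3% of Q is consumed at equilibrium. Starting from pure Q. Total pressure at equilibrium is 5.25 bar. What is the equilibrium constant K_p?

K_p = 0.812 bar

Basis: 1 mol Q initially; let X = conversion of Q. Extent ξ = X.
At extent ξ: n_Q = 1 − X; n_M = 2X.
Total moles n_T = 1 + X.
At X = 0.193: n_Q = 0.807, n_M = 0.386, n_T = 1.19.
p_i = (n_i/n_T)·P. K_p = p_M^2 / (p_Q) = 0.812 bar.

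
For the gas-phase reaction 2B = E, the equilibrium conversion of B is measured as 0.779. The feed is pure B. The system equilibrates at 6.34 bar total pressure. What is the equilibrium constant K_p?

K_p = 0.768 bar^-1

Basis: 1 mol B initially; let X = conversion of B. Extent ξ = 0.5X.
Species balance: n_B = 1 − X; n_E = 0.5X.
Total moles n_T = 1 − 0.5X.
At X = 0.779: n_B = 0.221, n_E = 0.39, n_T = 0.611.
p_i = (n_i/n_T)·P. K_p = p_E / (p_B^2) = 0.768 bar^-1.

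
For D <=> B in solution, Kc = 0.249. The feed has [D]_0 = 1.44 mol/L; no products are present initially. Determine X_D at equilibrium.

X = 0.199

Let X = conversion of D; extent ξ = 1.44·X mol/L.
Concentrations: [D] = 1.44 − 1.44X; [B] = 1.44X.
Kc = [B] / ([D]).
Equating to 0.249: the physical root is X = 0.199.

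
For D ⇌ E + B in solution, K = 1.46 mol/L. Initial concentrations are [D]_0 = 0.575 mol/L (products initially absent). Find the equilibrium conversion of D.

Let X = conversion of D; extent ξ = 0.575·X mol/L.
Concentrations: [D] = 0.575 − 0.575X; [E] = 0.575X; [B] = 0.575X.
K = [E] [B] / ([D]).
Setting equal to 1.46 and solving for X on (0,1) gives X = 0.768.

X = 0.768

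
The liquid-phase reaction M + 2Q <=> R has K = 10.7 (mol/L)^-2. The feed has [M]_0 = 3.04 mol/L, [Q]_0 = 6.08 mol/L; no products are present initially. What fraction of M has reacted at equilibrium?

X = 0.870

Let X = conversion of M; extent ξ = 3.04·X mol/L.
Concentrations: [M] = 3.04 − 3.04X; [Q] = 6.08 − 6.08X; [R] = 3.04X.
K = [R] / ([M] [Q]^2).
Solving K = 10.7 for X ∈ (0,1): X = 0.870.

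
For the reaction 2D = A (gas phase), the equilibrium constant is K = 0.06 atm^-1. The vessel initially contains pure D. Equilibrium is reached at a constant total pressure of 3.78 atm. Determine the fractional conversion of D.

X = 0.276

Let X = conversion of D (basis 1 mol D); extent of reaction ξ = 0.5X.
Moles: n_D = 1 − X; n_A = 0.5X.
n_T = Σnᵢ = 1 − 0.5X.
y_i = n_i/n_T, p_i = y_i·P. K = p_A / (p_D^2).
Substituting and setting equal to 0.06 atm^-1 gives a polynomial in X; the root in (0,1) is X = 0.276.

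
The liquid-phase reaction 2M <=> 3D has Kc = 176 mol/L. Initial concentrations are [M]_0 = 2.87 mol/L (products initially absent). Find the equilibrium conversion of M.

X = 0.824

Let X = conversion of M; extent ξ = 2.87X/2 mol/L.
Concentrations: [M] = 2.87 − 2.87X; [D] = 4.3X.
Kc = [D]^3 / ([M]^2).
This equals 176 at X = 0.824 (the root in 0 < X < 1).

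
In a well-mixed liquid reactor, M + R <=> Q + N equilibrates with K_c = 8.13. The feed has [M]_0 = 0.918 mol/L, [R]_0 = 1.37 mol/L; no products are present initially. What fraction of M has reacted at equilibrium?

Let X = conversion of M; extent ξ = 0.918·X mol/L.
Concentrations: [M] = 0.918 − 0.918X; [R] = 1.37 − 0.918X; [Q] = 0.918X; [N] = 0.918X.
K_c = [Q] [N] / ([M] [R]).
Setting equal to 8.13 and solving for X on (0,1) gives X = 0.858.

X = 0.858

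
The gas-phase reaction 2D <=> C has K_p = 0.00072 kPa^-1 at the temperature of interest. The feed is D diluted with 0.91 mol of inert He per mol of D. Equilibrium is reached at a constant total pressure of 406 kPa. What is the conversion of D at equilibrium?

X = 0.205

Let X = conversion of D (basis 1 mol D); extent of reaction ξ = 0.5X.
Moles: n_D = 1 − X; n_C = 0.5X; n_I = 0.91 (inert).
Summing: n_T = 1.91 − 0.5X.
y_i = n_i/n_T, p_i = y_i·P. K_p = p_C / (p_D^2).
Equating to 0.00072 kPa^-1 and solving on 0 < X < 1: X = 0.205.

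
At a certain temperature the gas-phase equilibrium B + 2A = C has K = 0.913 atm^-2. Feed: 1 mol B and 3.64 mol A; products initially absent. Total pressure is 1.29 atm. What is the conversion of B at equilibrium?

X = 0.449

Take 1 mol B as basis and let X be its fractional conversion, so ξ = X.
At extent ξ: n_B = 1 − X; n_A = 3.64 − 2X; n_C = X.
n_T = Σnᵢ = 4.64 − 2X.
Mole fractions y_i = n_i/n_T; K = p_C / (p_B p_A^2) with p_i = y_i·P.
Equating to 0.913 atm^-2 and solving on 0 < X < 1: X = 0.449.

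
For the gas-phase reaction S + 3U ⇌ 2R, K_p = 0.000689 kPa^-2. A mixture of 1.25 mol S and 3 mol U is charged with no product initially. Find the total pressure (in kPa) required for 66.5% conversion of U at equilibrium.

P = 192 kPa

Let X = conversion of U (basis 3 mol U); extent of reaction ξ = X.
Mole table: n_S = 1.25 − X; n_U = 3 − 3X; n_R = 2X.
n_T = Σnᵢ = 4.25 − 2X.
K_p = p_R^2 / (p_S p_U^3) with p_i = (n_i/n_T)·P.
At X = 0.665: the mole-fraction product g(X) = Π y_i^ν_i = 25.4. Since K_p = g(X)·P^{-2}, P = (g/K_p)^(1/2) = (25.4/0.000689)^(1/2) = 192 kPa.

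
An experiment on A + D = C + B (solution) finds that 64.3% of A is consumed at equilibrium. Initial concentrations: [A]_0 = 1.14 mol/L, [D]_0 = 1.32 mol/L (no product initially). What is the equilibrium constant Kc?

Let X = conversion of A.
Concentrations: [A] = 1.14 − 1.14X; [D] = 1.32 − 1.14X; [C] = 1.14X; [B] = 1.14X.
At X = 0.643: [A] = 0.407, [D] = 0.587, [C] = 0.733, [B] = 0.733.
Kc = [C] [B] / ([A] [D]) = 2.25.

Kc = 2.25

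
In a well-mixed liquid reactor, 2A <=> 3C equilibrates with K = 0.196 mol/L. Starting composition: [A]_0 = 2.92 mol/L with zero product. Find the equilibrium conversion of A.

X = 0.228

Let X = conversion of A; extent ξ = 2.92X/2 mol/L.
Concentrations: [A] = 2.92 − 2.92X; [C] = 4.38X.
K = [C]^3 / ([A]^2).
This equals 0.196 at X = 0.228 (the root in 0 < X < 1).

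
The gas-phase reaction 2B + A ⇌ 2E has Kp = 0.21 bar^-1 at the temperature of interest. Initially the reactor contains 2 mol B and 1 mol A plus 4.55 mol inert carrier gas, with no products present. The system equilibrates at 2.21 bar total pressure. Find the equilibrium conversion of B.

Let X = conversion of B (basis 2 mol B); extent of reaction ξ = X.
Mole table: n_B = 2 − 2X; n_A = 1 − X; n_E = 2X; n_I = 4.55 (inert).
Summing: n_T = 7.55 − X.
With p_i = (n_i/n_T)P, Kp = p_E^2 / (p_B^2 p_A).
This yields a degree-3 equation in X; solving on (0,1), X = 0.185.

X = 0.185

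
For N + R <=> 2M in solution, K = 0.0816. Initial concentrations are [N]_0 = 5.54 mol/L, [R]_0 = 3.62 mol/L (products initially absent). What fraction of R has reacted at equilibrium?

Let X = conversion of R; extent ξ = 3.62·X mol/L.
Concentrations: [N] = 5.54 − 3.62X; [R] = 3.62 − 3.62X; [M] = 7.24X.
K = [M]^2 / ([N] [R]).
This equals 0.0816 at X = 0.154 (the root in 0 < X < 1).

X = 0.154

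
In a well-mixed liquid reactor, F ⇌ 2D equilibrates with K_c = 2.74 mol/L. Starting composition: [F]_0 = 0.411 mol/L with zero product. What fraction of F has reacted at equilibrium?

Let X = conversion of F; extent ξ = 0.411·X mol/L.
Concentrations: [F] = 0.411 − 0.411X; [D] = 0.822X.
K_c = [D]^2 / ([F]).
Solving K_c = 2.74 for X ∈ (0,1): X = 0.703.

X = 0.703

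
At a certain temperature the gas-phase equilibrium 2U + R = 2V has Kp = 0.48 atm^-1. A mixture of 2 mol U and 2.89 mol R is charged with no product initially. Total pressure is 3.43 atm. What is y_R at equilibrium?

Basis: 2 mol U initially; let X = conversion of U. Extent ξ = X.
Species balance: n_U = 2 − 2X; n_R = 2.89 − X; n_V = 2X.
Summing: n_T = 4.89 − X.
With p_i = (n_i/n_T)P, Kp = p_V^2 / (p_U^2 p_R).
Equating to 0.48 atm^-1 and solving on 0 < X < 1: X = 0.487.
Then n_R = 2.4, n_T = 4.4, so y_R = 0.546.

y_R = 0.546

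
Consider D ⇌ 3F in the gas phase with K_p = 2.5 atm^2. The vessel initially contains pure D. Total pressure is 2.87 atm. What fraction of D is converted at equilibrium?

Basis: 1 mol D initially; let X = conversion of D. Extent ξ = X.
Species balance: n_D = 1 − X; n_F = 3X.
n_T = Σnᵢ = 1 + 2X.
y_i = n_i/n_T, p_i = y_i·P. K_p = p_F^3 / (p_D).
Setting this equal to 2.5 atm^2 and taking the physical root (0 < X < 1) gives X = 0.269.

X = 0.269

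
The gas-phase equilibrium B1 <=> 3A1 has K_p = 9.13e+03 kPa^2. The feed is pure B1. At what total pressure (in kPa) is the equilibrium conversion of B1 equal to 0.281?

Take 1 mol B1 as basis and let X be its fractional conversion, so ξ = X.
Mole table: n_B1 = 1 − X; n_A1 = 3X.
Summing: n_T = 1 + 2X.
K_p = p_A1^3 / (p_B1) with p_i = (n_i/n_T)·P.
At X = 0.281: the mole-fraction product g(X) = Π y_i^ν_i = 0.3415. Since K_p = g(X)·P^{2}, P = (K_p/g)^(1/2) = (9.13e+03/0.3415)^(1/2) = 164 kPa.

P = 164 kPa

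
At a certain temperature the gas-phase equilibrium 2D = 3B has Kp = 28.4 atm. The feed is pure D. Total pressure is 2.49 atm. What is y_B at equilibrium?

y_B = 0.791

Basis: 1 mol D initially; let X = conversion of D. Extent ξ = 0.5X.
At extent ξ: n_D = 1 − X; n_B = 1.5X.
Total moles n_T = 1 + 0.5X.
Mole fractions y_i = n_i/n_T; Kp = p_B^3 / (p_D^2) with p_i = y_i·P.
This yields a degree-3 equation in X; solving on (0,1), X = 0.717.
Then n_B = 1.08, n_T = 1.36, so y_B = 0.791.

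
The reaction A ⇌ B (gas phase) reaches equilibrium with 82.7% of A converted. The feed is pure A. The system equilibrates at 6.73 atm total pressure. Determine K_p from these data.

Basis: 1 mol A initially; let X = conversion of A. Extent ξ = X.
Moles: n_A = 1 − X; n_B = X.
Since Δν = 0, n_T = 1 throughout.
At X = 0.827: n_A = 0.173, n_B = 0.827, n_T = 1.
p_i = (n_i/n_T)·P. K_p = p_B / (p_A) = 4.78.

K_p = 4.78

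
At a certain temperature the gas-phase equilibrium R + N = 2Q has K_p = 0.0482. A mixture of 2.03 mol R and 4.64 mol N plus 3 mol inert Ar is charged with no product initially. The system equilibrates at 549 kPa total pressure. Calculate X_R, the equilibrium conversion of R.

X = 0.148

Let X = conversion of R (basis 2.03 mol R); extent of reaction ξ = 2.03X.
Species balance: n_R = 2.03 − 2.03X; n_N = 4.64 − 2.03X; n_Q = 4.06X; n_I = 3 (inert).
Since Δν = 0, n_T = 9.67 throughout.
With p_i = (n_i/n_T)P, K_p = p_Q^2 / (p_R p_N).
Substituting and setting equal to 0.0482 gives a polynomial in X; the root in (0,1) is X = 0.148.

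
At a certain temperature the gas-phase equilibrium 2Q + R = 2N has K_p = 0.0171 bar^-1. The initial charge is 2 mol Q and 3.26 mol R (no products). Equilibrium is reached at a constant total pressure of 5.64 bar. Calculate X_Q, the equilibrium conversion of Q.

Take 2 mol Q as basis and let X be its fractional conversion, so ξ = X.
Mole table: n_Q = 2 − 2X; n_R = 3.26 − X; n_N = 2X.
Total moles n_T = 5.26 − X.
y_i = n_i/n_T, p_i = y_i·P. K_p = p_N^2 / (p_Q^2 p_R).
Setting this equal to 0.0171 bar^-1 and taking the physical root (0 < X < 1) gives X = 0.195.

X = 0.195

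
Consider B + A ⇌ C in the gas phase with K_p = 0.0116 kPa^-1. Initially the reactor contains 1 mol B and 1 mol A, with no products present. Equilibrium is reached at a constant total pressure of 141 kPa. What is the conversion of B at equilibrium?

Basis: 1 mol B initially; let X = conversion of B. Extent ξ = X.
Mole table: n_B = 1 − X; n_A = 1 − X; n_C = X.
n_T = Σnᵢ = 2 − X.
With p_i = (n_i/n_T)P, K_p = p_C / (p_B p_A).
Setting this equal to 0.0116 kPa^-1 and taking the physical root (0 < X < 1) gives X = 0.384.

X = 0.384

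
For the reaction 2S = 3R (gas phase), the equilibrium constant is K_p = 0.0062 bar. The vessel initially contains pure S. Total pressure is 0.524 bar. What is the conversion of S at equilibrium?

X = 0.140

Take 1 mol S as basis and let X be its fractional conversion, so ξ = 0.5X.
Moles: n_S = 1 − X; n_R = 1.5X.
Total moles n_T = 1 + 0.5X.
y_i = n_i/n_T, p_i = y_i·P. K_p = p_R^3 / (p_S^2).
Substituting and setting equal to 0.0062 bar gives a polynomial in X; the root in (0,1) is X = 0.140.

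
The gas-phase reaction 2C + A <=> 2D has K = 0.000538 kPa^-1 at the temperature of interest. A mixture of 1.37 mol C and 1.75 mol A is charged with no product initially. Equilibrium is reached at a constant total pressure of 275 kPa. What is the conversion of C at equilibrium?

Let X = conversion of C (basis 1.37 mol C); extent of reaction ξ = 0.685X.
Species balance: n_C = 1.37 − 1.37X; n_A = 1.75 − 0.685X; n_D = 1.37X.
Summing: n_T = 3.12 − 0.685X.
With p_i = (n_i/n_T)P, K = p_D^2 / (p_C^2 p_A).
Setting this equal to 0.000538 kPa^-1 and taking the physical root (0 < X < 1) gives X = 0.220.

X = 0.220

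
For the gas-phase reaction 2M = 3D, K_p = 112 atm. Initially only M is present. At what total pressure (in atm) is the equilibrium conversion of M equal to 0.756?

P = 6.3 atm

Let X = conversion of M (basis 1 mol M); extent of reaction ξ = 0.5X.
At extent ξ: n_M = 1 − X; n_D = 1.5X.
Summing: n_T = 1 + 0.5X.
K_p = p_D^3 / (p_M^2) with p_i = (n_i/n_T)·P.
At X = 0.756: the mole-fraction product g(X) = Π y_i^ν_i = 17.78. Since K_p = g(X)·P^{1}, P = (K_p/g)^(1/1) = (112/17.78)^(1/1) = 6.3 atm.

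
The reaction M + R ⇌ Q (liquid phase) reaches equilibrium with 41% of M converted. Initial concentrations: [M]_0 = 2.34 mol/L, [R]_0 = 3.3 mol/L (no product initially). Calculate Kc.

Let X = conversion of M.
Concentrations: [M] = 2.34 − 2.34X; [R] = 3.3 − 2.34X; [Q] = 2.34X.
At X = 0.41: [M] = 1.38, [R] = 2.34, [Q] = 0.959.
Kc = [Q] / ([M] [R]) = 0.297 L/mol.

Kc = 0.297 L/mol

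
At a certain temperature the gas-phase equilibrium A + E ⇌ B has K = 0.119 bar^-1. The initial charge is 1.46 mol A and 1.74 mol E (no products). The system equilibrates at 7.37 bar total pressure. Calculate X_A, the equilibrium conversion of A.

X = 0.293

Let X = conversion of A (basis 1.46 mol A); extent of reaction ξ = 1.46X.
At extent ξ: n_A = 1.46 − 1.46X; n_E = 1.74 − 1.46X; n_B = 1.46X.
n_T = Σnᵢ = 3.2 − 1.46X.
With p_i = (n_i/n_T)P, K = p_B / (p_A p_E).
Setting this equal to 0.119 bar^-1 and taking the physical root (0 < X < 1) gives X = 0.293.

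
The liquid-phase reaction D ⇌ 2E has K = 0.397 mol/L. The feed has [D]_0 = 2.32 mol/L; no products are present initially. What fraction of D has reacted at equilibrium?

X = 0.187

Let X = conversion of D; extent ξ = 2.32·X mol/L.
Concentrations: [D] = 2.32 − 2.32X; [E] = 4.64X.
K = [E]^2 / ([D]).
Setting equal to 0.397 and solving for X on (0,1) gives X = 0.187.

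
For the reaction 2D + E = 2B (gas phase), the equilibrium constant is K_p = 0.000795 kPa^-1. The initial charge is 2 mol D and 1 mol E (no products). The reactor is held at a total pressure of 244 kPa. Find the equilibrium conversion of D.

Let X = conversion of D (basis 2 mol D); extent of reaction ξ = X.
Species balance: n_D = 2 − 2X; n_E = 1 − X; n_B = 2X.
n_T = Σnᵢ = 3 − X.
With p_i = (n_i/n_T)P, K_p = p_B^2 / (p_D^2 p_E).
Substituting and setting equal to 0.000795 kPa^-1 gives a polynomial in X; the root in (0,1) is X = 0.191.

X = 0.191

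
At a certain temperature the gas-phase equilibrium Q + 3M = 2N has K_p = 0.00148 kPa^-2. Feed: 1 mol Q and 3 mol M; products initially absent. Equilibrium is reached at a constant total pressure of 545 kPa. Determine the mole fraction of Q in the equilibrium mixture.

Basis: 1 mol Q initially; let X = conversion of Q. Extent ξ = X.
At extent ξ: n_Q = 1 − X; n_M = 3 − 3X; n_N = 2X.
n_T = Σnᵢ = 4 − 2X.
With p_i = (n_i/n_T)P, K_p = p_N^2 / (p_Q p_M^3).
Setting this equal to 0.00148 kPa^-2 and taking the physical root (0 < X < 1) gives X = 0.812.
Then n_Q = 0.188, n_T = 2.38, so y_Q = 0.079.

y_Q = 0.079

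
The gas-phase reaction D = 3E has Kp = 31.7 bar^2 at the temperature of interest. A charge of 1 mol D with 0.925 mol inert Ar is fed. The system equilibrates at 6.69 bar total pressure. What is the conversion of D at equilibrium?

Take 1 mol D as basis and let X be its fractional conversion, so ξ = X.
At extent ξ: n_D = 1 − X; n_E = 3X; n_I = 0.925 (inert).
Summing: n_T = 1.93 + 2X.
With p_i = (n_i/n_T)P, Kp = p_E^3 / (p_D).
Substituting and setting equal to 31.7 bar^2 gives a polynomial in X; the root in (0,1) is X = 0.484.

X = 0.484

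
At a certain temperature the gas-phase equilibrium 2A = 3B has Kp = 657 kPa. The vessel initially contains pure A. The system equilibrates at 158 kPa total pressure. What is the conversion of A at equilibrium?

Take 1 mol A as basis and let X be its fractional conversion, so ξ = 0.5X.
At extent ξ: n_A = 1 − X; n_B = 1.5X.
n_T = Σnᵢ = 1 + 0.5X.
With p_i = (n_i/n_T)P, Kp = p_B^3 / (p_A^2).
Setting this equal to 657 kPa and taking the physical root (0 < X < 1) gives X = 0.618.

X = 0.618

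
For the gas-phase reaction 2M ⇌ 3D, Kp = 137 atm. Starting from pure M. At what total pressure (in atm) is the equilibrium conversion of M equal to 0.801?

Let X = conversion of M (basis 1 mol M); extent of reaction ξ = 0.5X.
Species balance: n_M = 1 − X; n_D = 1.5X.
n_T = Σnᵢ = 1 + 0.5X.
Kp = p_D^3 / (p_M^2) with p_i = (n_i/n_T)·P.
At X = 0.801: the mole-fraction product g(X) = Π y_i^ν_i = 31.27. Since Kp = g(X)·P^{1}, P = (Kp/g)^(1/1) = (137/31.27)^(1/1) = 4.38 atm.

P = 4.38 atm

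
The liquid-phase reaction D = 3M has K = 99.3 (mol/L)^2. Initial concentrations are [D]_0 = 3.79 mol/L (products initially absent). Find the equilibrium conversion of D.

Let X = conversion of D; extent ξ = 3.79·X mol/L.
Concentrations: [D] = 3.79 − 3.79X; [M] = 11.4X.
K = [M]^3 / ([D]).
Solving K = 99.3 for X ∈ (0,1): X = 0.503.

X = 0.503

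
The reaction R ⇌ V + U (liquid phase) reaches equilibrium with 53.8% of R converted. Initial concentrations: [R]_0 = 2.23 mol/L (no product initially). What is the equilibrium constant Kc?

Let X = conversion of R.
Concentrations: [R] = 2.23 − 2.23X; [V] = 2.23X; [U] = 2.23X.
At X = 0.538: [R] = 1.03, [V] = 1.2, [U] = 1.2.
Kc = [V] [U] / ([R]) = 1.4 mol/L.

Kc = 1.4 mol/L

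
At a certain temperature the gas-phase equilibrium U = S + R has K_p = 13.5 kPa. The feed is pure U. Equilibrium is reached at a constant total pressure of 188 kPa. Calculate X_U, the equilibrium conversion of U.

Basis: 1 mol U initially; let X = conversion of U. Extent ξ = X.
Moles: n_U = 1 − X; n_S = X; n_R = X.
Total moles n_T = 1 + X.
y_i = n_i/n_T, p_i = y_i·P. K_p = p_S p_R / (p_U).
Setting this equal to 13.5 kPa and taking the physical root (0 < X < 1) gives X = 0.259.

X = 0.259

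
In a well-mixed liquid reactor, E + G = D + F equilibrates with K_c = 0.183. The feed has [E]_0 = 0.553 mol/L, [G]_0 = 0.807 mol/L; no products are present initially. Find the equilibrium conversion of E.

X = 0.359

Let X = conversion of E; extent ξ = 0.553·X mol/L.
Concentrations: [E] = 0.553 − 0.553X; [G] = 0.807 − 0.553X; [D] = 0.553X; [F] = 0.553X.
K_c = [D] [F] / ([E] [G]).
Equating to 0.183: the physical root is X = 0.359.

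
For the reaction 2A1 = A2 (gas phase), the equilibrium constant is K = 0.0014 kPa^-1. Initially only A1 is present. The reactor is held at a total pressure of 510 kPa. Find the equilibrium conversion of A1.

Take 1 mol A1 as basis and let X be its fractional conversion, so ξ = 0.5X.
Moles: n_A1 = 1 − X; n_A2 = 0.5X.
n_T = Σnᵢ = 1 − 0.5X.
With p_i = (n_i/n_T)P, K = p_A2 / (p_A1^2).
Equating to 0.0014 kPa^-1 and solving on 0 < X < 1: X = 0.491.

X = 0.491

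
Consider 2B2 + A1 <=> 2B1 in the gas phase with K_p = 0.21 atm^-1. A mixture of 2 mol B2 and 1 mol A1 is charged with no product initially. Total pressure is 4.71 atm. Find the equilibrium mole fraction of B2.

Take 2 mol B2 as basis and let X be its fractional conversion, so ξ = X.
Species balance: n_B2 = 2 − 2X; n_A1 = 1 − X; n_B1 = 2X.
Summing: n_T = 3 − X.
Mole fractions y_i = n_i/n_T; K_p = p_B1^2 / (p_B2^2 p_A1) with p_i = y_i·P.
Substituting and setting equal to 0.21 atm^-1 gives a polynomial in X; the root in (0,1) is X = 0.332.
Then n_B2 = 1.34, n_T = 2.67, so y_B2 = 0.501.

y_B2 = 0.501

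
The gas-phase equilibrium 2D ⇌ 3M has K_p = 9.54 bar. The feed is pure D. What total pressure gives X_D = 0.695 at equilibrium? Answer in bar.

P = 1.06 bar

Basis: 1 mol D initially; let X = conversion of D. Extent ξ = 0.5X.
Species balance: n_D = 1 − X; n_M = 1.5X.
n_T = Σnᵢ = 1 + 0.5X.
K_p = p_M^3 / (p_D^2) with p_i = (n_i/n_T)·P.
At X = 0.695: the mole-fraction product g(X) = Π y_i^ν_i = 9.039. Since K_p = g(X)·P^{1}, P = (K_p/g)^(1/1) = (9.54/9.039)^(1/1) = 1.06 bar.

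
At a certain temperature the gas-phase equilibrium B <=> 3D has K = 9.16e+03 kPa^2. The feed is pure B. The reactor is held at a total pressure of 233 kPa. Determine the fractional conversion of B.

X = 0.216

Let X = conversion of B (basis 1 mol B); extent of reaction ξ = X.
Moles: n_B = 1 − X; n_D = 3X.
Total moles n_T = 1 + 2X.
Mole fractions y_i = n_i/n_T; K = p_D^3 / (p_B) with p_i = y_i·P.
Equating to 9.16e+03 kPa^2 and solving on 0 < X < 1: X = 0.216.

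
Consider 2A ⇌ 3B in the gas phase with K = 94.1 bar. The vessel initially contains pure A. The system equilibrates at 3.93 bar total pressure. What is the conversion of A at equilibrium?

Basis: 1 mol A initially; let X = conversion of A. Extent ξ = 0.5X.
Species balance: n_A = 1 − X; n_B = 1.5X.
n_T = Σnᵢ = 1 + 0.5X.
y_i = n_i/n_T, p_i = y_i·P. K = p_B^3 / (p_A^2).
Equating to 94.1 bar and solving on 0 < X < 1: X = 0.780.

X = 0.780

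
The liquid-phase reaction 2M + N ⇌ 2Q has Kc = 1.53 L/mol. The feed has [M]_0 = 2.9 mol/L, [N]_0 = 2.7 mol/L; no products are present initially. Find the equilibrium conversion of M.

X = 0.624

Let X = conversion of M; extent ξ = 2.9X/2 mol/L.
Concentrations: [M] = 2.9 − 2.9X; [N] = 2.7 − 1.45X; [Q] = 2.9X.
Kc = [Q]^2 / ([M]^2 [N]).
Equating to 1.53 L/mol: the physical root is X = 0.624.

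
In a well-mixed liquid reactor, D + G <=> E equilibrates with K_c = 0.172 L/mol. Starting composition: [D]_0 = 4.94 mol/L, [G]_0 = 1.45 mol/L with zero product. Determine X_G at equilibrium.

Let X = conversion of G; extent ξ = 1.45·X mol/L.
Concentrations: [D] = 4.94 − 1.45X; [G] = 1.45 − 1.45X; [E] = 1.45X.
K_c = [E] / ([D] [G]).
Setting equal to 0.172 and solving for X on (0,1) gives X = 0.426.

X = 0.426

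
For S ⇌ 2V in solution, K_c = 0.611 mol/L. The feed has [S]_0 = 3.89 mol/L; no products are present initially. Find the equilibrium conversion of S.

Let X = conversion of S; extent ξ = 3.89·X mol/L.
Concentrations: [S] = 3.89 − 3.89X; [V] = 7.78X.
K_c = [V]^2 / ([S]).
Equating to 0.611 mol/L: the physical root is X = 0.179.

X = 0.179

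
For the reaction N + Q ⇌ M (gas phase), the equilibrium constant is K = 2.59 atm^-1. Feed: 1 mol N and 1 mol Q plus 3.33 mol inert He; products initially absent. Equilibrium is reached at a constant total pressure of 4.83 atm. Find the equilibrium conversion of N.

X = 0.544

Let X = conversion of N (basis 1 mol N); extent of reaction ξ = X.
Moles: n_N = 1 − X; n_Q = 1 − X; n_M = X; n_I = 3.33 (inert).
Summing: n_T = 5.33 − X.
y_i = n_i/n_T, p_i = y_i·P. K = p_M / (p_N p_Q).
Setting this equal to 2.59 atm^-1 and taking the physical root (0 < X < 1) gives X = 0.544.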